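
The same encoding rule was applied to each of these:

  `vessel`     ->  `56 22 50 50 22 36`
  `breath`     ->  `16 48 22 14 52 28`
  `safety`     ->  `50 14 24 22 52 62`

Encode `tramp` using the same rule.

52 48 14 38 44

With a=1..z=26, the number is 2·pos + 12.
Applying it to tramp: t=20→52, r=18→48, a=1→14, m=13→38, p=16→44.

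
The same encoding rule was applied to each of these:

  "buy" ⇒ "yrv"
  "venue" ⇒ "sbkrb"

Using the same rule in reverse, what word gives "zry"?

This is a Caesar cipher with shift 23.
Reversing it on zry: z−23=c, r−23=u, y−23=b.

cub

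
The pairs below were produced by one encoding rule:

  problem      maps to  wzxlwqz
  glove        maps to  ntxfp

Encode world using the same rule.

In problem: p→w is +7, r→z is +8, o→x is +9, b→l is +10 — the shift increases by 1 each position. Letter i (0-indexed) is shifted by i+7, so successive shifts are 7, 8, 9, ….
On world: w+7=d, o+8=w, r+9=a, l+10=v, d+11=o.

dwavo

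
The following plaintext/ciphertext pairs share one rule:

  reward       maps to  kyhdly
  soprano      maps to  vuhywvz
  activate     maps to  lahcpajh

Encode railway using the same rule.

The output letters match the input read backwards, each shifted +7: reward reversed is drawer. Read the word backwards and shift each letter +7.
For railway: reverse → yawliar; then shift: y+7=f, a+7=h, w+7=d, l+7=s, i+7=p, a+7=h, r+7=y.

fhdsphy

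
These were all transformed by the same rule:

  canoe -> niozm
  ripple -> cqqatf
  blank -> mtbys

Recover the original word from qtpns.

flock

Shifts by position in canoe: pos 0: c→n (+11), pos 1: a→i (+8), pos 2: n→o (+1), pos 3: o→z (+11), pos 4: e→m (+8) — repeating every 3. It's a Vigenère-style cipher with numeric key [11,8,1]: position i shifts by key[i mod 3].
Undoing it on qtpns: q−11=f, t−8=l, p−1=o, n−11=c, s−8=k.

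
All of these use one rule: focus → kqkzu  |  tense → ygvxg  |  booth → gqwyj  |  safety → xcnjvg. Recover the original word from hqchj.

couch

A repeating key of period 3 is used — shifts +5, +2, +8 over and over.
Decoding hqchj: h−5=c, q−2=o, c−8=u, h−5=c, j−2=h.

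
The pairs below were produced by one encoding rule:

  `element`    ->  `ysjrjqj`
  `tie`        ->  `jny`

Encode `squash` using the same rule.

mxfzvx

The output letters match the input read backwards, each shifted +5: element reversed is tnemele. The word is reversed, then every letter is shifted forward by 5.
For squash: reverse → hsauqs; then shift: h+5=m, s+5=x, a+5=f, u+5=z, q+5=v, s+5=x.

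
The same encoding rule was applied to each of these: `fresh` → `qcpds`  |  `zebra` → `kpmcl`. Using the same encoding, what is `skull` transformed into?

dvfww

Compare letters: f→q is +11, r→c is +11, e→p is +11 — a constant shift. This is a Caesar cipher with shift 11.
Applying it to skull: s+11=d, k+11=v, u+11=f, l+11=w, l+11=w.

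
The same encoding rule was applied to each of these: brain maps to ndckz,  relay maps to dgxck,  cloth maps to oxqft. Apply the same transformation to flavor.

The shift depends on letter class: consonant b→n is +12, but vowel a→c is +2. The rule splits by letter class: vowels +2, consonants +12.
Applying it to flavor: f(cons)+12=r, l(cons)+12=x, a(vowel)+2=c, v(cons)+12=h, o(vowel)+2=q, r(cons)+12=d.

rxchqd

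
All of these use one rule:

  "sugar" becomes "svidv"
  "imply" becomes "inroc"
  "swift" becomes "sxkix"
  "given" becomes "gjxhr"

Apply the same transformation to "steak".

In sugar: s→s is +0, u→v is +1, g→i is +2, a→d is +3 — the shift increases by 1 each position. The shift increases by 1 at each position, starting from +0: 0, 1, 2, ….
Applying it to steak: s+0=s, t+1=u, e+2=g, a+3=d, k+4=o.

sugdo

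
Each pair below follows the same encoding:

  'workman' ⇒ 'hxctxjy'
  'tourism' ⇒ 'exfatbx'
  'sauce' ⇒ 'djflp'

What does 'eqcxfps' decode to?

Shifts by position in workman: pos 0: w→h (+11), pos 1: o→x (+9), pos 2: r→c (+11), pos 3: k→t (+9) — repeating every 2. The shifts repeat in a cycle of length 2: positions 0,1,… shift by +11, +9, then the pattern repeats.
Reversing it on eqcxfps: e−11=t, q−9=h, c−11=r, x−9=o, f−11=u, p−9=g, s−11=h.

through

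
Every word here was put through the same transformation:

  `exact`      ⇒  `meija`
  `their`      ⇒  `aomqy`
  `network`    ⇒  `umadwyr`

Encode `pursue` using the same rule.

wcyzcm

The shift depends on letter class: consonant x→e is +7, but vowel e→m is +8. The rule splits by letter class: vowels +8, consonants +7.
For pursue: p(cons)+7=w, u(vowel)+8=c, r(cons)+7=y, s(cons)+7=z, u(vowel)+8=c, e(vowel)+8=m.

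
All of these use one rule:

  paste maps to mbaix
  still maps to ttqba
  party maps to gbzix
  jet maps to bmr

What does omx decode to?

The output letters match the input read backwards, each shifted +8: paste reversed is etsap. Two steps: reverse the string, then apply a Caesar shift of +8.
Decoding omx: shift back: o−8=g, m−8=e, x−8=p → gep; then reverse → peg.

peg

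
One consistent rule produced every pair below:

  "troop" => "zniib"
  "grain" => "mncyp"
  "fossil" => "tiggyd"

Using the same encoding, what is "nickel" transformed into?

pyokad

t(19)→z(25) and r(17)→n(13) fit y≡19x+2 (mod 26); the inverse of 19 mod 26 is 11. Each letter's alphabet position (a=0..z=25) is mapped through 19·x+2 mod 26 — an affine cipher.
On nickel: n(13)→19·13+2≡15=p; i(8)→19·8+2≡24=y; c(2)→19·2+2≡14=o; k(10)→19·10+2≡10=k; e(4)→19·4+2≡0=a; l(11)→19·11+2≡3=d (all mod 26).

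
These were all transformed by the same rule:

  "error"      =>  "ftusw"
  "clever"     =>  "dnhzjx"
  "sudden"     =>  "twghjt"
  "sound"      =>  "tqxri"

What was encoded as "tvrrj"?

stone

In error: e→f is +1, r→t is +2, r→u is +3, o→s is +4 — the shift increases by 1 each position. The shift increases by 1 at each position, starting from +1: 1, 2, 3, ….
Reversing it on tvrrj: t−1=s, v−2=t, r−3=o, r−4=n, j−5=e.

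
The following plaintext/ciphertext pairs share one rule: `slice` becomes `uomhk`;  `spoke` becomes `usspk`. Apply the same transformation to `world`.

yrvqj

In slice: s→u is +2, l→o is +3, i→m is +4, c→h is +5 — the shift increases by 1 each position. Each letter shifts forward by (position + 2), i.e. 2, 3, 4, … — the shift grows by one for each successive letter.
For world: w+2=y, o+3=r, r+4=v, l+5=q, d+6=j.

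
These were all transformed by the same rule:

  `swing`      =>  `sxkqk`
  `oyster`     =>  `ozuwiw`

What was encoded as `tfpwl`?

In swing: s→s is +0, w→x is +1, i→k is +2, n→q is +3 — the shift increases by 1 each position. Letter i (0-indexed) is shifted by i+0, so successive shifts are 0, 1, 2, ….
Decoding tfpwl: t−0=t, f−1=e, p−2=n, w−3=t, l−4=h.

tenth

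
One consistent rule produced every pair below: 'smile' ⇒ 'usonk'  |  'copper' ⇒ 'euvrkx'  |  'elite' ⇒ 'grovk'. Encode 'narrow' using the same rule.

Shifts by position in smile: pos 0: s→u (+2), pos 1: m→s (+6), pos 2: i→o (+6), pos 3: l→n (+2), pos 4: e→k (+6) — repeating every 3. A repeating key of period 3 is used — shifts +2, +6, +6 over and over.
On narrow: n+2=p, a+6=g, r+6=x, r+2=t, o+6=u, w+6=c.

pgxtuc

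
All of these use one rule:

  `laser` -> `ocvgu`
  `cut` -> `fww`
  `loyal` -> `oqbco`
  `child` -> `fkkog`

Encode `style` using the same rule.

vwbog

The shift depends on letter class: consonant l→o is +3, but vowel a→c is +2. Vowels shift forward by 2 and consonants shift forward by 3.
For style: s(cons)+3=v, t(cons)+3=w, y(cons)+3=b, l(cons)+3=o, e(vowel)+2=g.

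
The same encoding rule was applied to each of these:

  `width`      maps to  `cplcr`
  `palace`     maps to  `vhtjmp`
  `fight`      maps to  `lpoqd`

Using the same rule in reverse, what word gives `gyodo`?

argue

Each letter shifts forward by (position + 6), i.e. 6, 7, 8, … — the shift grows by one for each successive letter.
Reversing it on gyodo: g−6=a, y−7=r, o−8=g, d−9=u, o−10=e.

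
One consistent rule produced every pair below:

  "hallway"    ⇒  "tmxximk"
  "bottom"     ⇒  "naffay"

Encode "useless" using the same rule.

geqxqee

Compare letters: h→t is +12, a→m is +12, l→x is +12 — a constant shift. This is a Caesar cipher with shift 12.
For useless: u+12=g, s+12=e, e+12=q, l+12=x, e+12=q, s+12=e, s+12=e.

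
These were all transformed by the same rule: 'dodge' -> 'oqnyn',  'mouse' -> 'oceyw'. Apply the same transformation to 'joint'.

The output letters match the input read backwards, each shifted +10: dodge reversed is egdod. Read the word backwards and shift each letter +10.
Applying it to joint: reverse → tnioj; then shift: t+10=d, n+10=x, i+10=s, o+10=y, j+10=t.

dxsyt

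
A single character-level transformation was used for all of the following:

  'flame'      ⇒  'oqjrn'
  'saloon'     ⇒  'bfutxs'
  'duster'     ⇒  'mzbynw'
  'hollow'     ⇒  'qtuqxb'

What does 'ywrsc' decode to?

print

Shifts by position in flame: pos 0: f→o (+9), pos 1: l→q (+5), pos 2: a→j (+9), pos 3: m→r (+5) — repeating every 2. It's a Vigenère-style cipher with numeric key [9,5]: position i shifts by key[i mod 2].
Reversing it on ywrsc: y−9=p, w−5=r, r−9=i, s−5=n, c−9=t.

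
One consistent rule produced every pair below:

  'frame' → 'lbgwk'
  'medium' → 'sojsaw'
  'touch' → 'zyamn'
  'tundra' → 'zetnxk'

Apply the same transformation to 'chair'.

It's a Vigenère-style cipher with numeric key [6,10]: position i shifts by key[i mod 2].
On chair: c+6=i, h+10=r, a+6=g, i+10=s, r+6=x.

irgsx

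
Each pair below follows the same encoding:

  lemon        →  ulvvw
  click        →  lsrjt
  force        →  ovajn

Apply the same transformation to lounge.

Shifts by position in lemon: pos 0: l→u (+9), pos 1: e→l (+7), pos 2: m→v (+9), pos 3: o→v (+7) — repeating every 2. A repeating key of period 2 is used — shifts +9, +7 over and over.
Applying it to lounge: l+9=u, o+7=v, u+9=d, n+7=u, g+9=p, e+7=l.

uvdupl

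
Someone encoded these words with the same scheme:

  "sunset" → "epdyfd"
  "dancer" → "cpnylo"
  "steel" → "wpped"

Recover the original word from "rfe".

The output letters match the input read backwards, each shifted +11: sunset reversed is tesnus. Read the word backwards and shift each letter +11.
Reversing it on rfe: shift back: r−11=g, f−11=u, e−11=t → gut; then reverse → tug.

tug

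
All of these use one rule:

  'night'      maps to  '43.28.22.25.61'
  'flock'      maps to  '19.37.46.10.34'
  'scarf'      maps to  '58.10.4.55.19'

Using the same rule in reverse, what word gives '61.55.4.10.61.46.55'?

tractor

n(#14)→43 and i(#9)→28: differences scale by 3, so n = 3·pos + 1. The formula is n = 3×(alphabet index, a=1) + 1.
Reversing it on 61.55.4.10.61.46.55: 61→(61−1)÷3=20=t, 55→(55−1)÷3=18=r, 4→(4−1)÷3=1=a, 10→(10−1)÷3=3=c, 61→(61−1)÷3=20=t, 46→(46−1)÷3=15=o, 55→(55−1)÷3=18=r.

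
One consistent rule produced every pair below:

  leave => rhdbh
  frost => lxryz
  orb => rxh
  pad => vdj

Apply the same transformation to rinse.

xltyh

The shift depends on letter class: consonant l→r is +6, but vowel e→h is +3. Two shifts are in play — +3 for a/e/i/o/u, +6 for every other letter.
Applying it to rinse: r(cons)+6=x, i(vowel)+3=l, n(cons)+6=t, s(cons)+6=y, e(vowel)+3=h.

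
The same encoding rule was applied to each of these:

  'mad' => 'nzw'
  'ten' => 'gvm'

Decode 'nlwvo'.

model

Each letter is replaced by its mirror in the alphabet: a↔z, b↔y, c↔x, and so on (the Atbash cipher).
Decoding nlwvo: n↔m, l↔o, w↔d, v↔e, o↔l.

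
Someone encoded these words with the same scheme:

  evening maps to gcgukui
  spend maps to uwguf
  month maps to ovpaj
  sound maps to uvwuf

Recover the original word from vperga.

Shifts by position in evening: pos 0: e→g (+2), pos 1: v→c (+7), pos 2: e→g (+2), pos 3: n→u (+7) — repeating every 2. The shifts repeat in a cycle of length 2: positions 0,1,… shift by +2, +7, then the pattern repeats.
Reversing it on vperga: v−2=t, p−7=i, e−2=c, r−7=k, g−2=e, a−7=t.

ticket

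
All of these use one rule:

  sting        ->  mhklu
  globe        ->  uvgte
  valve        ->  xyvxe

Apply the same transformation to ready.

Each letter's alphabet position (a=0..z=25) is mapped through 21·x+24 mod 26 — an affine cipher.
On ready: r(17)→21·17+24≡17=r; e(4)→21·4+24≡4=e; a(0)→21·0+24≡24=y; d(3)→21·3+24≡9=j; y(24)→21·24+24≡8=i (all mod 26).

reyji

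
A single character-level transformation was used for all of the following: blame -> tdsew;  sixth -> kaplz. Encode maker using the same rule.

Compare letters: b→t is +18, l→d is +18, a→s is +18 — a constant shift. It's a constant shift of +18 (ROT18).
For maker: m+18=e, a+18=s, k+18=c, e+18=w, r+18=j.

escwj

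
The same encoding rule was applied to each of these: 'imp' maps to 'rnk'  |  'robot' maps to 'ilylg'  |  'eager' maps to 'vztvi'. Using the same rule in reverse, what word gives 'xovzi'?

Each letter is replaced by its mirror in the alphabet: a↔z, b↔y, c↔x, and so on (the Atbash cipher).
Reversing it on xovzi: x↔c, o↔l, v↔e, z↔a, i↔r.

clear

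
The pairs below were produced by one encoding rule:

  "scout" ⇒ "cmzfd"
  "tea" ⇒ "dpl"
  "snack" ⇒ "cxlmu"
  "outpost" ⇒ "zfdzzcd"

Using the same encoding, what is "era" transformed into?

pbl

The shift depends on letter class: consonant s→c is +10, but vowel o→z is +11. The rule splits by letter class: vowels +11, consonants +10.
For era: e(vowel)+11=p, r(cons)+10=b, a(vowel)+11=l.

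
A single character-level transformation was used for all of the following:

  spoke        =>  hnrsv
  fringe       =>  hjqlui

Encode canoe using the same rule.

The output letters match the input read backwards, each shifted +3: spoke reversed is ekops. The word is reversed, then every letter is shifted forward by 3.
For canoe: reverse → eonac; then shift: e+3=h, o+3=r, n+3=q, a+3=d, c+3=f.

hrqdf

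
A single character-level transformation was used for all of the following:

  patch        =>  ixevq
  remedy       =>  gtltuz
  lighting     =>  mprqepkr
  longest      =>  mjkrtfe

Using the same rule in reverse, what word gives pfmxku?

p(15)→i(8) and a(0)→x(23) fit y≡25x+23 (mod 26); the inverse of 25 mod 26 is 25. Each letter's alphabet position (a=0..z=25) is mapped through 25·x+23 mod 26 — an affine cipher.
Reversing it on pfmxku: p(15)→25·(15−23)≡8=i; f(5)→25·(5−23)≡18=s; m(12)→25·(12−23)≡11=l; x(23)→25·(23−23)≡0=a; k(10)→25·(10−23)≡13=n; u(20)→25·(20−23)≡3=d (all mod 26).

island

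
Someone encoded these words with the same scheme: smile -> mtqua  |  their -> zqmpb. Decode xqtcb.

The word is reversed, then every letter is shifted forward by 8.
Decoding xqtcb: shift back: x−8=p, q−8=i, t−8=l, c−8=u, b−8=t → pilut; then reverse → tulip.

tulip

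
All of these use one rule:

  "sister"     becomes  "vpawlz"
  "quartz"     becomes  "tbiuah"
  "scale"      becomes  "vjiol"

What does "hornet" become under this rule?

A repeating key of period 3 is used — shifts +3, +7, +8 over and over.
Applying it to hornet: h+3=k, o+7=v, r+8=z, n+3=q, e+7=l, t+8=b.

kvzqlb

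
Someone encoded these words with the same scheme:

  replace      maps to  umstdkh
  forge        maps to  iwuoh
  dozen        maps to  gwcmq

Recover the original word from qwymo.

Shifts by position in replace: pos 0: r→u (+3), pos 1: e→m (+8), pos 2: p→s (+3), pos 3: l→t (+8) — repeating every 2. It's a Vigenère-style cipher with numeric key [3,8]: position i shifts by key[i mod 2].
Reversing it on qwymo: q−3=n, w−8=o, y−3=v, m−8=e, o−3=l.

novel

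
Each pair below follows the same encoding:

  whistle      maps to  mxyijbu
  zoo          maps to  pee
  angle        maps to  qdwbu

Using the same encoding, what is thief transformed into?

jxyuv

Compare letters: w→m is +16, h→x is +16, i→y is +16 — a constant shift. This is a Caesar cipher with shift 16.
On thief: t+16=j, h+16=x, i+16=y, e+16=u, f+16=v.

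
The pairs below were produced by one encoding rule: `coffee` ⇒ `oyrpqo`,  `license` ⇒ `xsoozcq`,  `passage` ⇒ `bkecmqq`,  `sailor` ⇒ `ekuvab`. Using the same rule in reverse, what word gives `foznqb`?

tender

Shifts by position in coffee: pos 0: c→o (+12), pos 1: o→y (+10), pos 2: f→r (+12), pos 3: f→p (+10) — repeating every 2. A repeating key of period 2 is used — shifts +12, +10 over and over.
Reversing it on foznqb: f−12=t, o−10=e, z−12=n, n−10=d, q−12=e, b−10=r.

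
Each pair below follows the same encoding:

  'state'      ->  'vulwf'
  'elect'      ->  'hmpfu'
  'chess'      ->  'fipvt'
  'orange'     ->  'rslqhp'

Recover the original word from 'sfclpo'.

period

A repeating key of period 3 is used — shifts +3, +1, +11 over and over.
Decoding sfclpo: s−3=p, f−1=e, c−11=r, l−3=i, p−1=o, o−11=d.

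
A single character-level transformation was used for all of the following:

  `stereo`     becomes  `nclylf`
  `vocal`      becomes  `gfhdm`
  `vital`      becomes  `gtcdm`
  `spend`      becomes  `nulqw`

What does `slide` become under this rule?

s(18)→n(13) and t(19)→c(2) fit y≡15x+3 (mod 26); the inverse of 15 mod 26 is 7. Each letter's alphabet position (a=0..z=25) is mapped through 15·x+3 mod 26 — an affine cipher.
For slide: s(18)→15·18+3≡13=n; l(11)→15·11+3≡12=m; i(8)→15·8+3≡19=t; d(3)→15·3+3≡22=w; e(4)→15·4+3≡11=l (all mod 26).

nmtwl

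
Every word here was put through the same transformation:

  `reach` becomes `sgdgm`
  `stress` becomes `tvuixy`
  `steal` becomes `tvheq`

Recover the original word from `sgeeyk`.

In reach: r→s is +1, e→g is +2, a→d is +3, c→g is +4 — the shift increases by 1 each position. The shift increases by 1 at each position, starting from +1: 1, 2, 3, ….
Undoing it on sgeeyk: s−1=r, g−2=e, e−3=b, e−4=a, y−5=t, k−6=e.

rebate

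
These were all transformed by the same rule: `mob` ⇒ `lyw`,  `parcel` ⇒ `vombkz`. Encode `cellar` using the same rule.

Read the word backwards and shift each letter +10.
On cellar: reverse → rallec; then shift: r+10=b, a+10=k, l+10=v, l+10=v, e+10=o, c+10=m.

bkvvom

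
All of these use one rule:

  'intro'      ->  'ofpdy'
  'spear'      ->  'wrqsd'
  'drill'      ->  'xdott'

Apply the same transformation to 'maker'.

i(8)→o(14) and n(13)→f(5) fit y≡19x+18 (mod 26); the inverse of 19 mod 26 is 11. This is an affine cipher: with a=0,…,z=25, each position x becomes (19x+18) mod 26.
On maker: m(12)→19·12+18≡12=m; a(0)→19·0+18≡18=s; k(10)→19·10+18≡0=a; e(4)→19·4+18≡16=q; r(17)→19·17+18≡3=d (all mod 26).

msaqd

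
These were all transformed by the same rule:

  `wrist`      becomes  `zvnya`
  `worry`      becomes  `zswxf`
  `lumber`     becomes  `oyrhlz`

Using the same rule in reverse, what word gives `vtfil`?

space

In wrist: w→z is +3, r→v is +4, i→n is +5, s→y is +6 — the shift increases by 1 each position. Each letter shifts forward by (position + 3), i.e. 3, 4, 5, … — the shift grows by one for each successive letter.
Decoding vtfil: v−3=s, t−4=p, f−5=a, i−6=c, l−7=e.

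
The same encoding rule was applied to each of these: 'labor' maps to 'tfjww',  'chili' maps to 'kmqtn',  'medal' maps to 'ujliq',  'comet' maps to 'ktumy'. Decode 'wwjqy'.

The shifts repeat in a cycle of length 3: positions 0,1,… shift by +8, +5, +8, then the pattern repeats.
Undoing it on wwjqy: w−8=o, w−5=r, j−8=b, q−8=i, y−5=t.

orbit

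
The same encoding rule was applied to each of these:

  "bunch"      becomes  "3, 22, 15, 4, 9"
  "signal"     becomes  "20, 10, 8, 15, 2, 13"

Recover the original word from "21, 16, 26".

Letters become their 1-based position plus 1 (so a→2, b→3, …).
Undoing it on 21, 16, 26: 21→(21−1)÷1=20=t, 16→(16−1)÷1=15=o, 26→(26−1)÷1=25=y.

toy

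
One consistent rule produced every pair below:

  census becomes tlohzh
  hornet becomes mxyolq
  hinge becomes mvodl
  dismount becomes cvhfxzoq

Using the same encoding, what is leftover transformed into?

c(2)→t(19) and e(4)→l(11) fit y≡9x+1 (mod 26); the inverse of 9 mod 26 is 3. Treating letters as 0–25, the rule is x ↦ 9x + 1 (mod 26).
On leftover: l(11)→9·11+1≡22=w; e(4)→9·4+1≡11=l; f(5)→9·5+1≡20=u; t(19)→9·19+1≡16=q; o(14)→9·14+1≡23=x; v(21)→9·21+1≡8=i; e(4)→9·4+1≡11=l; r(17)→9·17+1≡24=y (all mod 26).

wluqxily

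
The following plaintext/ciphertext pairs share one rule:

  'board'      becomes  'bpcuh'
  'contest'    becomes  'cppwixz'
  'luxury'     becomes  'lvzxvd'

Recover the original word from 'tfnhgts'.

telecom

In board: b→b is +0, o→p is +1, a→c is +2, r→u is +3 — the shift increases by 1 each position. The shift increases by 1 at each position, starting from +0: 0, 1, 2, ….
Reversing it on tfnhgts: t−0=t, f−1=e, n−2=l, h−3=e, g−4=c, t−5=o, s−6=m.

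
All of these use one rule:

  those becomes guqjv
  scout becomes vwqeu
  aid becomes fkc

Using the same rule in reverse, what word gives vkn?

The output letters match the input read backwards, each shifted +2: those reversed is esoht. Two steps: reverse the string, then apply a Caesar shift of +2.
Reversing it on vkn: shift back: v−2=t, k−2=i, n−2=l → til; then reverse → lit.

lit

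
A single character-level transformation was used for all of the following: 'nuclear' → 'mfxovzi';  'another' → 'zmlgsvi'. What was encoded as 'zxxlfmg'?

account

Each pair mirrors across the alphabet (n↔m, u↔f, c↔x): positions sum to 25. Letters are reflected about the middle of the alphabet (position → 25−position): Atbash.
Undoing it on zxxlfmg: z↔a, x↔c, x↔c, l↔o, f↔u, m↔n, g↔t.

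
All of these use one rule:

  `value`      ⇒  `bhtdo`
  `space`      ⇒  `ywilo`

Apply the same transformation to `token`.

zvsnx

Each letter shifts forward by (position + 6), i.e. 6, 7, 8, … — the shift grows by one for each successive letter.
For token: t+6=z, o+7=v, k+8=s, e+9=n, n+10=x.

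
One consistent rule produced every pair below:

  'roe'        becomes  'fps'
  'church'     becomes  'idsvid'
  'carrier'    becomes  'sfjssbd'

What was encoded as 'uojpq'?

The output letters match the input read backwards, each shifted +1: roe reversed is eor. Read the word backwards and shift each letter +1.
Undoing it on uojpq: shift back: u−1=t, o−1=n, j−1=i, p−1=o, q−1=p → tniop; then reverse → point.

point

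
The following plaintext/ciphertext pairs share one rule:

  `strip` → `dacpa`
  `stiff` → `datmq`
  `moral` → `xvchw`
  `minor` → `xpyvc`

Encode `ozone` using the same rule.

A repeating key of period 2 is used — shifts +11, +7 over and over.
For ozone: o+11=z, z+7=g, o+11=z, n+7=u, e+11=p.

zgzup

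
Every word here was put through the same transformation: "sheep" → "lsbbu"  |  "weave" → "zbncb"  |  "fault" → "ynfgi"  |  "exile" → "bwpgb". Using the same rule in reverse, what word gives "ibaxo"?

s(18)→l(11) and h(7)→s(18) fit y≡23x+13 (mod 26); the inverse of 23 mod 26 is 17. Each letter's alphabet position (a=0..z=25) is mapped through 23·x+13 mod 26 — an affine cipher.
Reversing it on ibaxo: i(8)→17·(8−13)≡19=t; b(1)→17·(1−13)≡4=e; a(0)→17·(0−13)≡13=n; x(23)→17·(23−13)≡14=o; o(14)→17·(14−13)≡17=r (all mod 26).

tenor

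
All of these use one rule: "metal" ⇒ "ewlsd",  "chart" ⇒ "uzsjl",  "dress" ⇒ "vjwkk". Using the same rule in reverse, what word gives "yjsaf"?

grain

Every letter moves 18 places later in the alphabet, wrapping around z→a.
Decoding yjsaf: y−18=g, j−18=r, s−18=a, a−18=i, f−18=n.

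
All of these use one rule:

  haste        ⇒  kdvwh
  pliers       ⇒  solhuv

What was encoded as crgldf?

zodiac

Compare letters: h→k is +3, a→d is +3, s→v is +3 — a constant shift. It's a constant shift of +3 (ROT3).
Undoing it on crgldf: c−3=z, r−3=o, g−3=d, l−3=i, d−3=a, f−3=c.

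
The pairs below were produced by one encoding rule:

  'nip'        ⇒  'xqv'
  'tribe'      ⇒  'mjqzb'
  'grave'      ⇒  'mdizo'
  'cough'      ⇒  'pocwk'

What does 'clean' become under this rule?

vimtk

The output letters match the input read backwards, each shifted +8: nip reversed is pin. Two steps: reverse the string, then apply a Caesar shift of +8.
For clean: reverse → naelc; then shift: n+8=v, a+8=i, e+8=m, l+8=t, c+8=k.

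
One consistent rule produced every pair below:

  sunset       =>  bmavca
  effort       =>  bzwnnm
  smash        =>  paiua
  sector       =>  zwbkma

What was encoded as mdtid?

The output letters match the input read backwards, each shifted +8: sunset reversed is tesnus. Read the word backwards and shift each letter +8.
Decoding mdtid: shift back: m−8=e, d−8=v, t−8=l, i−8=a, d−8=v → evlav; then reverse → valve.

valve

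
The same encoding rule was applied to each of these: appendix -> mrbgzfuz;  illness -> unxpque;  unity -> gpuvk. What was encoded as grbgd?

upper

It's a Vigenère-style cipher with numeric key [12,2]: position i shifts by key[i mod 2].
Undoing it on grbgd: g−12=u, r−2=p, b−12=p, g−2=e, d−12=r.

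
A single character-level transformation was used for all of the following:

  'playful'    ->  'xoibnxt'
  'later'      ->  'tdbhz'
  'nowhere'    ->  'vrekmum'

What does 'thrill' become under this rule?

bkzlto

It's a Vigenère-style cipher with numeric key [8,3]: position i shifts by key[i mod 2].
Applying it to thrill: t+8=b, h+3=k, r+8=z, i+3=l, l+8=t, l+3=o.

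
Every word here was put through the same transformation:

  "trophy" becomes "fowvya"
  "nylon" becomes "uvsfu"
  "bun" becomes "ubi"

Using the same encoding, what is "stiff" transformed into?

The output letters match the input read backwards, each shifted +7: trophy reversed is yhport. Read the word backwards and shift each letter +7.
On stiff: reverse → ffits; then shift: f+7=m, f+7=m, i+7=p, t+7=a, s+7=z.

mmpaz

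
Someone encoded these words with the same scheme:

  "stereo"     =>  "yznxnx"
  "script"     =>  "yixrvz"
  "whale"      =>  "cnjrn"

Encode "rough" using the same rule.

xxdmn

The shift depends on letter class: consonant s→y is +6, but vowel e→n is +9. Vowels shift forward by 9 and consonants shift forward by 6.
Applying it to rough: r(cons)+6=x, o(vowel)+9=x, u(vowel)+9=d, g(cons)+6=m, h(cons)+6=n.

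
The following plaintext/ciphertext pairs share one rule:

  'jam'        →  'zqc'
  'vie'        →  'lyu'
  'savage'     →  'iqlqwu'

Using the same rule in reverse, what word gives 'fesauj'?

pocket

Every letter moves 16 places later in the alphabet, wrapping around z→a.
Reversing it on fesauj: f−16=p, e−16=o, s−16=c, a−16=k, u−16=e, j−16=t.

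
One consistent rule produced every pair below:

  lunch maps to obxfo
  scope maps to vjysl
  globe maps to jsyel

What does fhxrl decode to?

canoe

Shifts by position in lunch: pos 0: l→o (+3), pos 1: u→b (+7), pos 2: n→x (+10), pos 3: c→f (+3), pos 4: h→o (+7) — repeating every 3. It's a Vigenère-style cipher with numeric key [3,7,10]: position i shifts by key[i mod 3].
Undoing it on fhxrl: f−3=c, h−7=a, x−10=n, r−3=o, l−7=e.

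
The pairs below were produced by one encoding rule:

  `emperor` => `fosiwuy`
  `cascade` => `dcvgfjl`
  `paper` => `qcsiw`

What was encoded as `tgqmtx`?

In emperor: e→f is +1, m→o is +2, p→s is +3, e→i is +4 — the shift increases by 1 each position. Each letter shifts forward by (position + 1), i.e. 1, 2, 3, … — the shift grows by one for each successive letter.
Reversing it on tgqmtx: t−1=s, g−2=e, q−3=n, m−4=i, t−5=o, x−6=r.

senior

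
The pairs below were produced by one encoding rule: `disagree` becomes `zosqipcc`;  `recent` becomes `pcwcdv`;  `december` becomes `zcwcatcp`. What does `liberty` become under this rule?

xotcpvk

d(3)→z(25) and i(8)→o(14) fit y≡3x+16 (mod 26); the inverse of 3 mod 26 is 9. This is an affine cipher: with a=0,…,z=25, each position x becomes (3x+16) mod 26.
For liberty: l(11)→3·11+16≡23=x; i(8)→3·8+16≡14=o; b(1)→3·1+16≡19=t; e(4)→3·4+16≡2=c; r(17)→3·17+16≡15=p; t(19)→3·19+16≡21=v; y(24)→3·24+16≡10=k (all mod 26).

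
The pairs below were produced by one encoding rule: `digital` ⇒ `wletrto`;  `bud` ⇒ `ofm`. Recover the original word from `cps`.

her

The output letters match the input read backwards, each shifted +11: digital reversed is latigid. Two steps: reverse the string, then apply a Caesar shift of +11.
Decoding cps: shift back: c−11=r, p−11=e, s−11=h → reh; then reverse → her.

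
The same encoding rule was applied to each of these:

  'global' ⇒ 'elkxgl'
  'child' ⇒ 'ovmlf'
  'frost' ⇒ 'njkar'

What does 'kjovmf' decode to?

This is an affine cipher: with a=0,…,z=25, each position x becomes (17x+6) mod 26.
Undoing it on kjovmf: k(10)→23·(10−6)≡14=o; j(9)→23·(9−6)≡17=r; o(14)→23·(14−6)≡2=c; v(21)→23·(21−6)≡7=h; m(12)→23·(12−6)≡8=i; f(5)→23·(5−6)≡3=d (all mod 26).

orchid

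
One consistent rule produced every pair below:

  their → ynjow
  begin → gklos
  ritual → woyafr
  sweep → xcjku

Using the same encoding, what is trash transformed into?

Shifts by position in their: pos 0: t→y (+5), pos 1: h→n (+6), pos 2: e→j (+5), pos 3: i→o (+6) — repeating every 2. The shifts repeat in a cycle of length 2: positions 0,1,… shift by +5, +6, then the pattern repeats.
For trash: t+5=y, r+6=x, a+5=f, s+6=y, h+5=m.

yxfym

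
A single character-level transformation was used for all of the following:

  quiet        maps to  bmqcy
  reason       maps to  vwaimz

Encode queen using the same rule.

The output letters match the input read backwards, each shifted +8: quiet reversed is teiuq. Two steps: reverse the string, then apply a Caesar shift of +8.
For queen: reverse → neeuq; then shift: n+8=v, e+8=m, e+8=m, u+8=c, q+8=y.

vmmcy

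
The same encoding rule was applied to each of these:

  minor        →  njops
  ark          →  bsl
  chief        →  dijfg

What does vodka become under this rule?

wpelb

Compare letters: m→n is +1, i→j is +1, n→o is +1 — a constant shift. Every letter moves 1 place later in the alphabet, wrapping around z→a.
For vodka: v+1=w, o+1=p, d+1=e, k+1=l, a+1=b.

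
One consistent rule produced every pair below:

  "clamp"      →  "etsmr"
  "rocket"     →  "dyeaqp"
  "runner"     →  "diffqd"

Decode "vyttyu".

c(2)→e(4) and l(11)→t(19) fit y≡19x+18 (mod 26); the inverse of 19 mod 26 is 11. This is an affine cipher: with a=0,…,z=25, each position x becomes (19x+18) mod 26.
Undoing it on vyttyu: v(21)→11·(21−18)≡7=h; y(24)→11·(24−18)≡14=o; t(19)→11·(19−18)≡11=l; t(19)→11·(19−18)≡11=l; y(24)→11·(24−18)≡14=o; u(20)→11·(20−18)≡22=w (all mod 26).

hollow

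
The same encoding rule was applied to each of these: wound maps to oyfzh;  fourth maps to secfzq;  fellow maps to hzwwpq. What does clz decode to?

oar

The output letters match the input read backwards, each shifted +11: wound reversed is dnuow. Read the word backwards and shift each letter +11.
Reversing it on clz: shift back: c−11=r, l−11=a, z−11=o → rao; then reverse → oar.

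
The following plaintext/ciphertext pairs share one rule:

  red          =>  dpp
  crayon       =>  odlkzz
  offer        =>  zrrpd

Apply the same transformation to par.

bld

The shift depends on letter class: consonant r→d is +12, but vowel e→p is +11. The rule splits by letter class: vowels +11, consonants +12.
On par: p(cons)+12=b, a(vowel)+11=l, r(cons)+12=d.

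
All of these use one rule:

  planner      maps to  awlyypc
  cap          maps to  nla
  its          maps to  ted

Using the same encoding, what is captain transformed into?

nlaelty

Compare letters: p→a is +11, l→w is +11, a→l is +11 — a constant shift. Every letter moves 11 places later in the alphabet, wrapping around z→a.
Applying it to captain: c+11=n, a+11=l, p+11=a, t+11=e, a+11=l, i+11=t, n+11=y.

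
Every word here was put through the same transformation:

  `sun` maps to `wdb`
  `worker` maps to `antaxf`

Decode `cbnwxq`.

The output letters match the input read backwards, each shifted +9: sun reversed is nus. Two steps: reverse the string, then apply a Caesar shift of +9.
Decoding cbnwxq: shift back: c−9=t, b−9=s, n−9=e, w−9=n, x−9=o, q−9=h → tsenoh; then reverse → honest.

honest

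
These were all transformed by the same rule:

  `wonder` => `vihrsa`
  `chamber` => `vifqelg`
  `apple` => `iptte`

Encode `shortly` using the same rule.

The output letters match the input read backwards, each shifted +4: wonder reversed is rednow. Two steps: reverse the string, then apply a Caesar shift of +4.
Applying it to shortly: reverse → yltrohs; then shift: y+4=c, l+4=p, t+4=x, r+4=v, o+4=s, h+4=l, s+4=w.

cpxvslw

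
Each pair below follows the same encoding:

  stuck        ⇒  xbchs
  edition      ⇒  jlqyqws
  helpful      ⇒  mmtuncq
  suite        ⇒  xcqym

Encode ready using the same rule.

The shifts repeat in a cycle of length 3: positions 0,1,… shift by +5, +8, +8, then the pattern repeats.
Applying it to ready: r+5=w, e+8=m, a+8=i, d+5=i, y+8=g.

wmiig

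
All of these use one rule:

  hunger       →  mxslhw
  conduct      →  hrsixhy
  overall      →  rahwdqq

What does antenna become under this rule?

dsyhssd

The rule splits by letter class: vowels +3, consonants +5.
On antenna: a(vowel)+3=d, n(cons)+5=s, t(cons)+5=y, e(vowel)+3=h, n(cons)+5=s, n(cons)+5=s, a(vowel)+3=d.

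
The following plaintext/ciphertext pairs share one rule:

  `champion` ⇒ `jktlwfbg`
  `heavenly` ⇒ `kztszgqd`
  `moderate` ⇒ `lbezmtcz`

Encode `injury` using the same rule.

This is an affine cipher: with a=0,…,z=25, each position x becomes (21x+19) mod 26.
On injury: i(8)→21·8+19≡5=f; n(13)→21·13+19≡6=g; j(9)→21·9+19≡0=a; u(20)→21·20+19≡23=x; r(17)→21·17+19≡12=m; y(24)→21·24+19≡3=d (all mod 26).

fgaxmd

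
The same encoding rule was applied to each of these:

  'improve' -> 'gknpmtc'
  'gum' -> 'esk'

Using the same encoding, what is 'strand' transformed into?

qrpylb

It's a constant shift of +24 (ROT24).
Applying it to strand: s+24=q, t+24=r, r+24=p, a+24=y, n+24=l, d+24=b.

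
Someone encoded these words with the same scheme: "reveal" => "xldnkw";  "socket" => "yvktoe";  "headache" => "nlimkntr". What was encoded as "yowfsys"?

In reveal: r→x is +6, e→l is +7, v→d is +8, e→n is +9 — the shift increases by 1 each position. Letter i (0-indexed) is shifted by i+6, so successive shifts are 6, 7, 8, ….
Decoding yowfsys: y−6=s, o−7=h, w−8=o, f−9=w, s−10=i, y−11=n, s−12=g.

showing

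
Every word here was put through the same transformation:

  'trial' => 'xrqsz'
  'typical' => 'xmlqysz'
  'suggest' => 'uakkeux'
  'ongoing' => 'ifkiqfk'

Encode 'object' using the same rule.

t(19)→x(23) and r(17)→r(17) fit y≡3x+18 (mod 26); the inverse of 3 mod 26 is 9. Each letter's alphabet position (a=0..z=25) is mapped through 3·x+18 mod 26 — an affine cipher.
For object: o(14)→3·14+18≡8=i; b(1)→3·1+18≡21=v; j(9)→3·9+18≡19=t; e(4)→3·4+18≡4=e; c(2)→3·2+18≡24=y; t(19)→3·19+18≡23=x (all mod 26).

ivteyx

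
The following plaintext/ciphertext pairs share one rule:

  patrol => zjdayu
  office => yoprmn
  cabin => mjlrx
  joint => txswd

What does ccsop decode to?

stiff

Shifts by position in patrol: pos 0: p→z (+10), pos 1: a→j (+9), pos 2: t→d (+10), pos 3: r→a (+9) — repeating every 2. The shifts repeat in a cycle of length 2: positions 0,1,… shift by +10, +9, then the pattern repeats.
Undoing it on ccsop: c−10=s, c−9=t, s−10=i, o−9=f, p−10=f.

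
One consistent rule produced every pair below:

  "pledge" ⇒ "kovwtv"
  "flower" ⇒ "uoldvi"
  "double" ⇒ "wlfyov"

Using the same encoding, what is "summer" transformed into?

hfnnvi

Each letter is replaced by its mirror in the alphabet: a↔z, b↔y, c↔x, and so on (the Atbash cipher).
For summer: s↔h, u↔f, m↔n, m↔n, e↔v, r↔i.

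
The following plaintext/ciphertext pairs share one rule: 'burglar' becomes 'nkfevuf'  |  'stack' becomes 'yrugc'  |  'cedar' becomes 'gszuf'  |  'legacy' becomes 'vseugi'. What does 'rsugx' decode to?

teach

b(1)→n(13) and u(20)→k(10) fit y≡19x+20 (mod 26); the inverse of 19 mod 26 is 11. Treating letters as 0–25, the rule is x ↦ 19x + 20 (mod 26).
Reversing it on rsugx: r(17)→11·(17−20)≡19=t; s(18)→11·(18−20)≡4=e; u(20)→11·(20−20)≡0=a; g(6)→11·(6−20)≡2=c; x(23)→11·(23−20)≡7=h (all mod 26).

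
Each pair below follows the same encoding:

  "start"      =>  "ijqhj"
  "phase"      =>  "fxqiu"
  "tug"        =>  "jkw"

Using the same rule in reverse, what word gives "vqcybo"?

family

Each letter is shifted forward by 16 in the alphabet (a Caesar shift of +16).
Reversing it on vqcybo: v−16=f, q−16=a, c−16=m, y−16=i, b−16=l, o−16=y.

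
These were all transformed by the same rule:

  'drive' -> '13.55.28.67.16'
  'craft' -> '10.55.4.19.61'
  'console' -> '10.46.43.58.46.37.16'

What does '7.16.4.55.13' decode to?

d(#4)→13 and r(#18)→55: differences scale by 3, so n = 3·pos + 1. With a=1..z=26, the number is 3·pos + 1.
Undoing it on 7.16.4.55.13: 7→(7−1)÷3=2=b, 16→(16−1)÷3=5=e, 4→(4−1)÷3=1=a, 55→(55−1)÷3=18=r, 13→(13−1)÷3=4=d.

beard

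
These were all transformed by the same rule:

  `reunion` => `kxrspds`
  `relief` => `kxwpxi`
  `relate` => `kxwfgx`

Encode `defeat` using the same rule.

r(17)→k(10) and e(4)→x(23) fit y≡11x+5 (mod 26); the inverse of 11 mod 26 is 19. Each letter's alphabet position (a=0..z=25) is mapped through 11·x+5 mod 26 — an affine cipher.
Applying it to defeat: d(3)→11·3+5≡12=m; e(4)→11·4+5≡23=x; f(5)→11·5+5≡8=i; e(4)→11·4+5≡23=x; a(0)→11·0+5≡5=f; t(19)→11·19+5≡6=g (all mod 26).

mxixfg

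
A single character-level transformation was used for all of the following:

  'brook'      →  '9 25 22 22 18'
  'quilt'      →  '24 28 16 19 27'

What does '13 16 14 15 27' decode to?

fight

b is letter #2 and maps to 9: an offset of 7. Each letter is replaced by its alphabet position (a=1..z=26) + 7.
Reversing it on 13 16 14 15 27: 13→(13−7)÷1=6=f, 16→(16−7)÷1=9=i, 14→(14−7)÷1=7=g, 15→(15−7)÷1=8=h, 27→(27−7)÷1=20=t.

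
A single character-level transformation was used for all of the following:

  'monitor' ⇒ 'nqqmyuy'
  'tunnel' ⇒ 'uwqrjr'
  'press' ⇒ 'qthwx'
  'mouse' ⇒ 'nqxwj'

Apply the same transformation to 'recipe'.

sgfmuk

Each letter shifts forward by (position + 1), i.e. 1, 2, 3, … — the shift grows by one for each successive letter.
Applying it to recipe: r+1=s, e+2=g, c+3=f, i+4=m, p+5=u, e+6=k.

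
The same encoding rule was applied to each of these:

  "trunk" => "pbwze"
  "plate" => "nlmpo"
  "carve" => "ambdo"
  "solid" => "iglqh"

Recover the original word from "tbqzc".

bring

t(19)→p(15) and r(17)→b(1) fit y≡7x+12 (mod 26); the inverse of 7 mod 26 is 15. Each letter's alphabet position (a=0..z=25) is mapped through 7·x+12 mod 26 — an affine cipher.
Undoing it on tbqzc: t(19)→15·(19−12)≡1=b; b(1)→15·(1−12)≡17=r; q(16)→15·(16−12)≡8=i; z(25)→15·(25−12)≡13=n; c(2)→15·(2−12)≡6=g (all mod 26).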